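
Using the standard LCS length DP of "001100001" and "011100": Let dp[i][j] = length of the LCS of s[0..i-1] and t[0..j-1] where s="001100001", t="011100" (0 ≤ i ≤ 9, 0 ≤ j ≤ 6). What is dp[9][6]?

5

   ''  0  1  1  1  0  0
''  0  0  0  0  0  0  0
 0  0  1  1  1  1  1  1
 0  0  1  1  1  1  2  2
 1  0  1  2  2  2  2  2
 1  0  1  2  3  3  3  3
 0  0  1  2  3  3  4  4
 0  0  1  2  3  3  4  5
 0  0  1  2  3  3  4  5
 0  0  1  2  3  3  4  5
 1  0  1  2  3  4  4  5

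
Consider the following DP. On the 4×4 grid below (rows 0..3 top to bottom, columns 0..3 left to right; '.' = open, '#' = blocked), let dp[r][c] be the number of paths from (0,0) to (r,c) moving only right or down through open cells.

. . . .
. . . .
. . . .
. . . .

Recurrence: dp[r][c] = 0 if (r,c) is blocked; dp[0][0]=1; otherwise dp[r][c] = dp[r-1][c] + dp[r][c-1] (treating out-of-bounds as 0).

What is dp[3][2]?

r\c   0   1   2   3
  0   1   1   1   1
  1   1   2   3   4
  2   1   3   6  10
  3   1   4  10  20

10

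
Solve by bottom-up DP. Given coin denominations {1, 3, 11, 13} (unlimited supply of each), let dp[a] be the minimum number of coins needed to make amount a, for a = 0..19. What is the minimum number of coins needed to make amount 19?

 a  0  1  2  3  4  5  6  7  8  9 10 11 12 13 14 15 16 17 18 19
dp  0  1  2  1  2  3  2  3  4  3  4  1  2  1  2  3  2  3  4  3

3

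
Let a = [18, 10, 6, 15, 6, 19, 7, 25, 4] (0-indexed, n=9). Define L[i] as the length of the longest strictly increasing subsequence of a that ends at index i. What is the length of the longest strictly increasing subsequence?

   i    0    1    2    3    4    5    6    7    8
a[i]   18   10    6   15    6   19    7   25    4
L[i]    1    1    1    2    1    3    2    4    1

4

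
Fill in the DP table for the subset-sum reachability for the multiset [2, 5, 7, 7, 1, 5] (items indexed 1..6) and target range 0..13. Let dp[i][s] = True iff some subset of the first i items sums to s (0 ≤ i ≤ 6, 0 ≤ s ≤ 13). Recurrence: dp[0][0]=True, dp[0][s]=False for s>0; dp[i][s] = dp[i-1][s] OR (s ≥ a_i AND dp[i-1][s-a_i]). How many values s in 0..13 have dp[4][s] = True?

i\s   0   1   2   3   4   5   6   7   8   9  10  11  12  13
  0   T   F   F   F   F   F   F   F   F   F   F   F   F   F
  1   T   F   T   F   F   F   F   F   F   F   F   F   F   F
  2   T   F   T   F   F   T   F   T   F   F   F   F   F   F
  3   T   F   T   F   F   T   F   T   F   T   F   F   T   F
  4   T   F   T   F   F   T   F   T   F   T   F   F   T   F
  5   T   T   T   T   F   T   T   T   T   T   T   F   T   T
  6   T   T   T   T   F   T   T   T   T   T   T   T   T   T

6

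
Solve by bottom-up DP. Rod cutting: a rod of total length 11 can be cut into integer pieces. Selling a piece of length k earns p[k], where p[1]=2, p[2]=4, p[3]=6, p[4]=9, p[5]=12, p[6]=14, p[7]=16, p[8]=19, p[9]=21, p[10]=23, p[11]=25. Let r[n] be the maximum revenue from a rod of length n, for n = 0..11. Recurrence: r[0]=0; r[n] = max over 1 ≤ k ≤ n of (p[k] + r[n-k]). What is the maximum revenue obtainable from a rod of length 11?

   n    0    1    2    3    4    5    6    7    8    9   10   11
r[n]    0    2    4    6    9   12   14   16   19   21   24   26

26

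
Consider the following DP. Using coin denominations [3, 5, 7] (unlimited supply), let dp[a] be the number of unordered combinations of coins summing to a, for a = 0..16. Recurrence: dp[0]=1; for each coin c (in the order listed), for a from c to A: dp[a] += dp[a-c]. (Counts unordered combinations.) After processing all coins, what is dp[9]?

1

after  coin     0     1     2     3     4     5     6     7     8     9    10    11    12    13    14    15    16
          3     1     0     0     1     0     0     1     0     0     1     0     0     1     0     0     1     0
          5     1     0     0     1     0     1     1     0     1     1     1     1     1     1     1     2     1
          7     1     0     0     1     0     1     1     1     1     1     2     1     2     2     2     3     2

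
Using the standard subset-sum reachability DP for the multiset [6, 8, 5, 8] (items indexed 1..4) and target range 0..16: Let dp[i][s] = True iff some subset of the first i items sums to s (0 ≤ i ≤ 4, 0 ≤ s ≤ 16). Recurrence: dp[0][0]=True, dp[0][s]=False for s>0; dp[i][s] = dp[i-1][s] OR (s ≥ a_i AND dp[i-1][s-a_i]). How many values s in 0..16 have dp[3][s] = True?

7

i\s   0   1   2   3   4   5   6   7   8   9  10  11  12  13  14  15  16
  0   T   F   F   F   F   F   F   F   F   F   F   F   F   F   F   F   F
  1   T   F   F   F   F   F   T   F   F   F   F   F   F   F   F   F   F
  2   T   F   F   F   F   F   T   F   T   F   F   F   F   F   T   F   F
  3   T   F   F   F   F   T   T   F   T   F   F   T   F   T   T   F   F
  4   T   F   F   F   F   T   T   F   T   F   F   T   F   T   T   F   T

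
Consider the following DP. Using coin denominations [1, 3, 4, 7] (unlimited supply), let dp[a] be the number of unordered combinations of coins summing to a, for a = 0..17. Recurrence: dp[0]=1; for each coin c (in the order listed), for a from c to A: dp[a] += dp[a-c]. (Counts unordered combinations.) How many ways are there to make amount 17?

28

after  coin     0     1     2     3     4     5     6     7     8     9    10    11    12    13    14    15    16    17
          1     1     1     1     1     1     1     1     1     1     1     1     1     1     1     1     1     1     1
          3     1     1     1     2     2     2     3     3     3     4     4     4     5     5     5     6     6     6
          4     1     1     1     2     3     3     4     5     6     7     8     9    11    12    13    15    17    18
          7     1     1     1     2     3     3     4     6     7     8    10    12    14    16    19    22    25    28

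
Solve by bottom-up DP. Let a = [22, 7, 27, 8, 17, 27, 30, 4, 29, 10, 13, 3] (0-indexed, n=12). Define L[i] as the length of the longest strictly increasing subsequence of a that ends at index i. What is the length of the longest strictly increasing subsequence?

5

   i    0    1    2    3    4    5    6    7    8    9   10   11
a[i]   22    7   27    8   17   27   30    4   29   10   13    3
L[i]    1    1    2    2    3    4    5    1    5    3    4    1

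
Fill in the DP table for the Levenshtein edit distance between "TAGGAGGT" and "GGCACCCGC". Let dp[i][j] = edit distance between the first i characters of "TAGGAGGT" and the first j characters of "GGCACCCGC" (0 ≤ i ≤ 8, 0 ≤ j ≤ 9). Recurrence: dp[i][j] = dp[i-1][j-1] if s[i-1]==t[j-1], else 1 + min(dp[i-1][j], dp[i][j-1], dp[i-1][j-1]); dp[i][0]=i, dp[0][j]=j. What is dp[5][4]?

3

   ''  G  G  C  A  C  C  C  G  C
''  0  1  2  3  4  5  6  7  8  9
 T  1  1  2  3  4  5  6  7  8  9
 A  2  2  2  3  3  4  5  6  7  8
 G  3  2  2  3  4  4  5  6  6  7
 G  4  3  2  3  4  5  5  6  6  7
 A  5  4  3  3  3  4  5  6  7  7
 G  6  5  4  4  4  4  5  6  6  7
 G  7  6  5  5  5  5  5  6  6  7
 T  8  7  6  6  6  6  6  6  7  7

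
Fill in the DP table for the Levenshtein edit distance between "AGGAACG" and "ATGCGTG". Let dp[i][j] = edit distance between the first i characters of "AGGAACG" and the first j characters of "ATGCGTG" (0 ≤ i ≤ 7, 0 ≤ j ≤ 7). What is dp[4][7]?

   ''  A  T  G  C  G  T  G
''  0  1  2  3  4  5  6  7
 A  1  0  1  2  3  4  5  6
 G  2  1  1  1  2  3  4  5
 G  3  2  2  1  2  2  3  4
 A  4  3  3  2  2  3  3  4
 A  5  4  4  3  3  3  4  4
 C  6  5  5  4  3  4  4  5
 G  7  6  6  5  4  3  4  4

4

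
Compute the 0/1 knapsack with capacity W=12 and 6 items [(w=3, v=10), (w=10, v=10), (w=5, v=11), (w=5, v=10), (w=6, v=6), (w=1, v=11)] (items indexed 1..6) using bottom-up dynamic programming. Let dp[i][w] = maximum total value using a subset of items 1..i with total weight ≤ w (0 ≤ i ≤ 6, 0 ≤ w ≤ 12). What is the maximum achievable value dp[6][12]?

32

i\w   0   1   2   3   4   5   6   7   8   9  10  11  12
  0   0   0   0   0   0   0   0   0   0   0   0   0   0
  1   0   0   0  10  10  10  10  10  10  10  10  10  10
  2   0   0   0  10  10  10  10  10  10  10  10  10  10
  3   0   0   0  10  10  11  11  11  21  21  21  21  21
  4   0   0   0  10  10  11  11  11  21  21  21  21  21
  5   0   0   0  10  10  11  11  11  21  21  21  21  21
  6   0  11  11  11  21  21  22  22  22  32  32  32  32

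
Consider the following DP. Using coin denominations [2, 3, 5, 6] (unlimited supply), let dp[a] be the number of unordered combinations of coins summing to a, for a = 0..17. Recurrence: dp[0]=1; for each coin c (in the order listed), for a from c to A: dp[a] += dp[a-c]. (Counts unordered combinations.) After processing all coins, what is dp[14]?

10

after  coin     0     1     2     3     4     5     6     7     8     9    10    11    12    13    14    15    16    17
          2     1     0     1     0     1     0     1     0     1     0     1     0     1     0     1     0     1     0
          3     1     0     1     1     1     1     2     1     2     2     2     2     3     2     3     3     3     3
          5     1     0     1     1     1     2     2     2     3     3     4     4     5     5     6     7     7     8
          6     1     0     1     1     1     2     3     2     4     4     5     6     8     7    10    11    12    14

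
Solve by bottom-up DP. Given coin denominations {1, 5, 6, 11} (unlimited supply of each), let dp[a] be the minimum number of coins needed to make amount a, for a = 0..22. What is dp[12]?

 a  0  1  2  3  4  5  6  7  8  9 10 11 12 13 14 15 16 17 18 19 20 21 22
dp  0  1  2  3  4  1  1  2  3  4  2  1  2  3  4  3  2  2  3  4  4  3  2

2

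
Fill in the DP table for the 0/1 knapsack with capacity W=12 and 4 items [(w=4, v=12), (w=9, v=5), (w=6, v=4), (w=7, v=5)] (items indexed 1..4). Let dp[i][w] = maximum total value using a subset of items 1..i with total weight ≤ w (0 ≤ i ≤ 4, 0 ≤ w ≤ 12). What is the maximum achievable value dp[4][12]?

17

i\w   0   1   2   3   4   5   6   7   8   9  10  11  12
  0   0   0   0   0   0   0   0   0   0   0   0   0   0
  1   0   0   0   0  12  12  12  12  12  12  12  12  12
  2   0   0   0   0  12  12  12  12  12  12  12  12  12
  3   0   0   0   0  12  12  12  12  12  12  16  16  16
  4   0   0   0   0  12  12  12  12  12  12  16  17  17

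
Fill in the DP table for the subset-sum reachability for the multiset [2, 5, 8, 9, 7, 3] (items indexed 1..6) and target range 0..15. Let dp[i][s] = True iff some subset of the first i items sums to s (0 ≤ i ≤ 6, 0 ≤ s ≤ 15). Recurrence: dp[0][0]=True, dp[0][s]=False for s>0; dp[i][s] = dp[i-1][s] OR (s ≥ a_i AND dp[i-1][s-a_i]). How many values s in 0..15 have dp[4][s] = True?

11

i\s   0   1   2   3   4   5   6   7   8   9  10  11  12  13  14  15
  0   T   F   F   F   F   F   F   F   F   F   F   F   F   F   F   F
  1   T   F   T   F   F   F   F   F   F   F   F   F   F   F   F   F
  2   T   F   T   F   F   T   F   T   F   F   F   F   F   F   F   F
  3   T   F   T   F   F   T   F   T   T   F   T   F   F   T   F   T
  4   T   F   T   F   F   T   F   T   T   T   T   T   F   T   T   T
  5   T   F   T   F   F   T   F   T   T   T   T   T   T   T   T   T
  6   T   F   T   T   F   T   F   T   T   T   T   T   T   T   T   T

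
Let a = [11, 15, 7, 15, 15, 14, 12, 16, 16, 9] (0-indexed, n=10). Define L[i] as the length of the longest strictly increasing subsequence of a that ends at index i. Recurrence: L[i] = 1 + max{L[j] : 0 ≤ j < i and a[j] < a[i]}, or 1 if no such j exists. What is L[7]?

   i    0    1    2    3    4    5    6    7    8    9
a[i]   11   15    7   15   15   14   12   16   16    9
L[i]    1    2    1    2    2    2    2    3    3    2

3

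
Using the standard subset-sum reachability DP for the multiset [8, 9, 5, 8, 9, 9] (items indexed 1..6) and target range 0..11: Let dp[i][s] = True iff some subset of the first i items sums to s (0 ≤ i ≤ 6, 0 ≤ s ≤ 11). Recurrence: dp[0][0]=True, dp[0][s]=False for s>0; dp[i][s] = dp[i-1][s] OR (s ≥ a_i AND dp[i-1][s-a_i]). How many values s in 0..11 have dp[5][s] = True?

i\s   0   1   2   3   4   5   6   7   8   9  10  11
  0   T   F   F   F   F   F   F   F   F   F   F   F
  1   T   F   F   F   F   F   F   F   T   F   F   F
  2   T   F   F   F   F   F   F   F   T   T   F   F
  3   T   F   F   F   F   T   F   F   T   T   F   F
  4   T   F   F   F   F   T   F   F   T   T   F   F
  5   T   F   F   F   F   T   F   F   T   T   F   F
  6   T   F   F   F   F   T   F   F   T   T   F   F

4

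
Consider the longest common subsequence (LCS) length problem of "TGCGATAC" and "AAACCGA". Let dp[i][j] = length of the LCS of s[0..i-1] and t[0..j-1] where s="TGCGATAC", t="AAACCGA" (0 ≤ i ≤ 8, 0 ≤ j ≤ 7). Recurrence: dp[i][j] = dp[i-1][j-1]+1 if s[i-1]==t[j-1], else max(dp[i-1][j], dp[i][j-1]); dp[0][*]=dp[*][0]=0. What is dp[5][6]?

   ''  A  A  A  C  C  G  A
''  0  0  0  0  0  0  0  0
 T  0  0  0  0  0  0  0  0
 G  0  0  0  0  0  0  1  1
 C  0  0  0  0  1  1  1  1
 G  0  0  0  0  1  1  2  2
 A  0  1  1  1  1  1  2  3
 T  0  1  1  1  1  1  2  3
 A  0  1  2  2  2  2  2  3
 C  0  1  2  2  3  3  3  3

2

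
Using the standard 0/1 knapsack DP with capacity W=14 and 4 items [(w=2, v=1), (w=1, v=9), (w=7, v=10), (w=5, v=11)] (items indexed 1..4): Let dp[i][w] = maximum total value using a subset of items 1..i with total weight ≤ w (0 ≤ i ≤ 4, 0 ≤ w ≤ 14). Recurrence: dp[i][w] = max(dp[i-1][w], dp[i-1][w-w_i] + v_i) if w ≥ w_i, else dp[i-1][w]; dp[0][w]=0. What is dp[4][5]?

i\w   0   1   2   3   4   5   6   7   8   9  10  11  12  13  14
  0   0   0   0   0   0   0   0   0   0   0   0   0   0   0   0
  1   0   0   1   1   1   1   1   1   1   1   1   1   1   1   1
  2   0   9   9  10  10  10  10  10  10  10  10  10  10  10  10
  3   0   9   9  10  10  10  10  10  19  19  20  20  20  20  20
  4   0   9   9  10  10  11  20  20  21  21  21  21  21  30  30

11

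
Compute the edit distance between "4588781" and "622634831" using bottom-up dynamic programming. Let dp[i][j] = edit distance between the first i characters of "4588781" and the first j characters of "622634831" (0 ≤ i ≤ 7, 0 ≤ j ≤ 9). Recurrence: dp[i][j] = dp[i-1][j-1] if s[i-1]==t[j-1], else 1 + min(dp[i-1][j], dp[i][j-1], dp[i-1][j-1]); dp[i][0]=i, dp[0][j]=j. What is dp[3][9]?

8

   ''  6  2  2  6  3  4  8  3  1
''  0  1  2  3  4  5  6  7  8  9
 4  1  1  2  3  4  5  5  6  7  8
 5  2  2  2  3  4  5  6  6  7  8
 8  3  3  3  3  4  5  6  6  7  8
 8  4  4  4  4  4  5  6  6  7  8
 7  5  5  5  5  5  5  6  7  7  8
 8  6  6  6  6  6  6  6  6  7  8
 1  7  7  7  7  7  7  7  7  7  7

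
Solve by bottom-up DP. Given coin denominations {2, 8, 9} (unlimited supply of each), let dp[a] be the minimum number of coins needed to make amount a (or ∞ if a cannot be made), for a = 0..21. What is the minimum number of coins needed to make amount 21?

 a  0  1  2  3  4  5  6  7  8  9 10 11 12 13 14 15 16 17 18 19 20 21
dp  0  -  1  -  2  -  3  -  1  1  2  2  3  3  4  4  2  2  2  3  3  4
(- denotes ∞ / unreachable)

4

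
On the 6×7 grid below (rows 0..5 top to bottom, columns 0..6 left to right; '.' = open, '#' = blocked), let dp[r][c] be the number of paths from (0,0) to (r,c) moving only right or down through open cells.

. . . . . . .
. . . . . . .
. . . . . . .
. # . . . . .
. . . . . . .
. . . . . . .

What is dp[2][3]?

10

r\c   0   1   2   3   4   5   6
  0   1   1   1   1   1   1   1
  1   1   2   3   4   5   6   7
  2   1   3   6  10  15  21  28
  3   1   0   6  16  31  52  80
  4   1   1   7  23  54 106 186
  5   1   2   9  32  86 192 378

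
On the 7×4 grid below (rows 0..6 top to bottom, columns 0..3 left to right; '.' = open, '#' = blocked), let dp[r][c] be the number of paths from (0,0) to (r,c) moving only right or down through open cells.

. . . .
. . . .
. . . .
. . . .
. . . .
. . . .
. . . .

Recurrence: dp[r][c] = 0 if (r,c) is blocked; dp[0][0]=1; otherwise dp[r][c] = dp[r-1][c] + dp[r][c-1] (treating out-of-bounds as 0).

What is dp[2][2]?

6

r\c   0   1   2   3
  0   1   1   1   1
  1   1   2   3   4
  2   1   3   6  10
  3   1   4  10  20
  4   1   5  15  35
  5   1   6  21  56
  6   1   7  28  84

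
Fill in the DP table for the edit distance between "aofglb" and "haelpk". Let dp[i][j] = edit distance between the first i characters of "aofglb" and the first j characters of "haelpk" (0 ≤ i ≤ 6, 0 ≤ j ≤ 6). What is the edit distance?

   ''  h  a  e  l  p  k
''  0  1  2  3  4  5  6
 a  1  1  1  2  3  4  5
 o  2  2  2  2  3  4  5
 f  3  3  3  3  3  4  5
 g  4  4  4  4  4  4  5
 l  5  5  5  5  4  5  5
 b  6  6  6  6  5  5  6

6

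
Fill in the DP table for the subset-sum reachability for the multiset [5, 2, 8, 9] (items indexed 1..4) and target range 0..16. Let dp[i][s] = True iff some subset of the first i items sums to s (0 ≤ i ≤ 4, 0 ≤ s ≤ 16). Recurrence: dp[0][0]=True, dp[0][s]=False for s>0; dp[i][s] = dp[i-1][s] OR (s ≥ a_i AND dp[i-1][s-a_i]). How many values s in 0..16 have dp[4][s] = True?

i\s   0   1   2   3   4   5   6   7   8   9  10  11  12  13  14  15  16
  0   T   F   F   F   F   F   F   F   F   F   F   F   F   F   F   F   F
  1   T   F   F   F   F   T   F   F   F   F   F   F   F   F   F   F   F
  2   T   F   T   F   F   T   F   T   F   F   F   F   F   F   F   F   F
  3   T   F   T   F   F   T   F   T   T   F   T   F   F   T   F   T   F
  4   T   F   T   F   F   T   F   T   T   T   T   T   F   T   T   T   T

12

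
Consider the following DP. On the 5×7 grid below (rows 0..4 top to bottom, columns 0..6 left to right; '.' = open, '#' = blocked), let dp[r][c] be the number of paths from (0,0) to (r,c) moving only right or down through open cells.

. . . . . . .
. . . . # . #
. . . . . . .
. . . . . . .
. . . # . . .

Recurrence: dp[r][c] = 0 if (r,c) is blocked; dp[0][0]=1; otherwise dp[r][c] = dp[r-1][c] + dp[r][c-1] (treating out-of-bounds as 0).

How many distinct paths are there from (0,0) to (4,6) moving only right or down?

r\c   0   1   2   3   4   5   6
  0   1   1   1   1   1   1   1
  1   1   2   3   4   0   1   0
  2   1   3   6  10  10  11  11
  3   1   4  10  20  30  41  52
  4   1   5  15   0  30  71 123

123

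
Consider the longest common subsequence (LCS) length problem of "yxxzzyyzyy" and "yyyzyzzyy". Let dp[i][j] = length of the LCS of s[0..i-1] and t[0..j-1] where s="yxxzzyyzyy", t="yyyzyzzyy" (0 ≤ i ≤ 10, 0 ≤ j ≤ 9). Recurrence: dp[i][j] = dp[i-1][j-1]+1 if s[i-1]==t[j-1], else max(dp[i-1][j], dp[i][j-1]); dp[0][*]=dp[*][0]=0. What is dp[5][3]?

   ''  y  y  y  z  y  z  z  y  y
''  0  0  0  0  0  0  0  0  0  0
 y  0  1  1  1  1  1  1  1  1  1
 x  0  1  1  1  1  1  1  1  1  1
 x  0  1  1  1  1  1  1  1  1  1
 z  0  1  1  1  2  2  2  2  2  2
 z  0  1  1  1  2  2  3  3  3  3
 y  0  1  2  2  2  3  3  3  4  4
 y  0  1  2  3  3  3  3  3  4  5
 z  0  1  2  3  4  4  4  4  4  5
 y  0  1  2  3  4  5  5  5  5  5
 y  0  1  2  3  4  5  5  5  6  6

1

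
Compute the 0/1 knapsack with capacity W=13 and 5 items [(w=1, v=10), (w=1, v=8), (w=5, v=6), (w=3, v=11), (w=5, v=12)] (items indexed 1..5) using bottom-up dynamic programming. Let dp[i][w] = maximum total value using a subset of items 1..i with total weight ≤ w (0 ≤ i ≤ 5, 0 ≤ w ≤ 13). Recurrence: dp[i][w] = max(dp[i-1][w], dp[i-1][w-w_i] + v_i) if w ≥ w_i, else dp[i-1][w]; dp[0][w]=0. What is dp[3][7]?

i\w   0   1   2   3   4   5   6   7   8   9  10  11  12  13
  0   0   0   0   0   0   0   0   0   0   0   0   0   0   0
  1   0  10  10  10  10  10  10  10  10  10  10  10  10  10
  2   0  10  18  18  18  18  18  18  18  18  18  18  18  18
  3   0  10  18  18  18  18  18  24  24  24  24  24  24  24
  4   0  10  18  18  21  29  29  29  29  29  35  35  35  35
  5   0  10  18  18  21  29  29  30  30  33  41  41  41  41

24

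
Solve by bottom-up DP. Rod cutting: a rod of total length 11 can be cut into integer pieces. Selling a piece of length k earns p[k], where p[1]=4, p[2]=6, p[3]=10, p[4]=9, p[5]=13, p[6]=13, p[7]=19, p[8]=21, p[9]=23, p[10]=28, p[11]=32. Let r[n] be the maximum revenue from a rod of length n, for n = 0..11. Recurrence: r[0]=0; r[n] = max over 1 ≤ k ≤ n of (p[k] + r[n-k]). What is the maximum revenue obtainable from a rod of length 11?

44

   n    0    1    2    3    4    5    6    7    8    9   10   11
r[n]    0    4    8   12   16   20   24   28   32   36   40   44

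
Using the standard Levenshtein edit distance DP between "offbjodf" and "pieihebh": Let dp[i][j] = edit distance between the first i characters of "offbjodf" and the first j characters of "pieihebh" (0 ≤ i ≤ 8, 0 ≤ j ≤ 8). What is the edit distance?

   ''  p  i  e  i  h  e  b  h
''  0  1  2  3  4  5  6  7  8
 o  1  1  2  3  4  5  6  7  8
 f  2  2  2  3  4  5  6  7  8
 f  3  3  3  3  4  5  6  7  8
 b  4  4  4  4  4  5  6  6  7
 j  5  5  5  5  5  5  6  7  7
 o  6  6  6  6  6  6  6  7  8
 d  7  7  7  7  7  7  7  7  8
 f  8  8  8  8  8  8  8  8  8

8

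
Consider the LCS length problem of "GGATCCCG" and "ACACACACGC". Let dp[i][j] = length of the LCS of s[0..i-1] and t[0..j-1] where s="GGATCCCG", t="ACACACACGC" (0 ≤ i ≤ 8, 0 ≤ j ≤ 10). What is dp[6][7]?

3

   ''  A  C  A  C  A  C  A  C  G  C
''  0  0  0  0  0  0  0  0  0  0  0
 G  0  0  0  0  0  0  0  0  0  1  1
 G  0  0  0  0  0  0  0  0  0  1  1
 A  0  1  1  1  1  1  1  1  1  1  1
 T  0  1  1  1  1  1  1  1  1  1  1
 C  0  1  2  2  2  2  2  2  2  2  2
 C  0  1  2  2  3  3  3  3  3  3  3
 C  0  1  2  2  3  3  4  4  4  4  4
 G  0  1  2  2  3  3  4  4  4  5  5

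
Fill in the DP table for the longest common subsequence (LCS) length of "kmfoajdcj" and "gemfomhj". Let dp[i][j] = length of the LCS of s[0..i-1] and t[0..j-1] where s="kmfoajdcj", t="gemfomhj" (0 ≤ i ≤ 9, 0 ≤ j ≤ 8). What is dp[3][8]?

2

   ''  g  e  m  f  o  m  h  j
''  0  0  0  0  0  0  0  0  0
 k  0  0  0  0  0  0  0  0  0
 m  0  0  0  1  1  1  1  1  1
 f  0  0  0  1  2  2  2  2  2
 o  0  0  0  1  2  3  3  3  3
 a  0  0  0  1  2  3  3  3  3
 j  0  0  0  1  2  3  3  3  4
 d  0  0  0  1  2  3  3  3  4
 c  0  0  0  1  2  3  3  3  4
 j  0  0  0  1  2  3  3  3  4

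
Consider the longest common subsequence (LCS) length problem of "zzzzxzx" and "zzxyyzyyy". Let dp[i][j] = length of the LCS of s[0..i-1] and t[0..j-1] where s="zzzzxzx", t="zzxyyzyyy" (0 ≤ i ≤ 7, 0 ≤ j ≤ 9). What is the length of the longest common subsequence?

4

   ''  z  z  x  y  y  z  y  y  y
''  0  0  0  0  0  0  0  0  0  0
 z  0  1  1  1  1  1  1  1  1  1
 z  0  1  2  2  2  2  2  2  2  2
 z  0  1  2  2  2  2  3  3  3  3
 z  0  1  2  2  2  2  3  3  3  3
 x  0  1  2  3  3  3  3  3  3  3
 z  0  1  2  3  3  3  4  4  4  4
 x  0  1  2  3  3  3  4  4  4  4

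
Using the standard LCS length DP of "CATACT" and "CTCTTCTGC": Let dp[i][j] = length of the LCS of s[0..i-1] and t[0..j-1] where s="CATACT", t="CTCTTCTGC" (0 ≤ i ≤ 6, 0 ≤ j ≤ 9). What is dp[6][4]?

   ''  C  T  C  T  T  C  T  G  C
''  0  0  0  0  0  0  0  0  0  0
 C  0  1  1  1  1  1  1  1  1  1
 A  0  1  1  1  1  1  1  1  1  1
 T  0  1  2  2  2  2  2  2  2  2
 A  0  1  2  2  2  2  2  2  2  2
 C  0  1  2  3  3  3  3  3  3  3
 T  0  1  2  3  4  4  4  4  4  4

4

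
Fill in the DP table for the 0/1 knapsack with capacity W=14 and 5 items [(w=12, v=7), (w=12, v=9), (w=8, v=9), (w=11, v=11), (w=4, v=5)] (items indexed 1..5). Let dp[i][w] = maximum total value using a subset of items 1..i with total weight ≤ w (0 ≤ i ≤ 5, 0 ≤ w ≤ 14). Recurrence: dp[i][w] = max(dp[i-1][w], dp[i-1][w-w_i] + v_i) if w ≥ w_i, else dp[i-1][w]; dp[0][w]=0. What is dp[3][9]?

i\w   0   1   2   3   4   5   6   7   8   9  10  11  12  13  14
  0   0   0   0   0   0   0   0   0   0   0   0   0   0   0   0
  1   0   0   0   0   0   0   0   0   0   0   0   0   7   7   7
  2   0   0   0   0   0   0   0   0   0   0   0   0   9   9   9
  3   0   0   0   0   0   0   0   0   9   9   9   9   9   9   9
  4   0   0   0   0   0   0   0   0   9   9   9  11  11  11  11
  5   0   0   0   0   5   5   5   5   9   9   9  11  14  14  14

9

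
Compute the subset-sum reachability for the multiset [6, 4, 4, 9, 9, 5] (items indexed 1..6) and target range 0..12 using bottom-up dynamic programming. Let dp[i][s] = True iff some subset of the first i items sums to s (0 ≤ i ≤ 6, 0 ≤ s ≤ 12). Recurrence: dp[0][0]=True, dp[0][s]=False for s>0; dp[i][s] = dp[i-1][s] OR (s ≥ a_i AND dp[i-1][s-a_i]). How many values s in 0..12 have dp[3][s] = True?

i\s   0   1   2   3   4   5   6   7   8   9  10  11  12
  0   T   F   F   F   F   F   F   F   F   F   F   F   F
  1   T   F   F   F   F   F   T   F   F   F   F   F   F
  2   T   F   F   F   T   F   T   F   F   F   T   F   F
  3   T   F   F   F   T   F   T   F   T   F   T   F   F
  4   T   F   F   F   T   F   T   F   T   T   T   F   F
  5   T   F   F   F   T   F   T   F   T   T   T   F   F
  6   T   F   F   F   T   T   T   F   T   T   T   T   F

5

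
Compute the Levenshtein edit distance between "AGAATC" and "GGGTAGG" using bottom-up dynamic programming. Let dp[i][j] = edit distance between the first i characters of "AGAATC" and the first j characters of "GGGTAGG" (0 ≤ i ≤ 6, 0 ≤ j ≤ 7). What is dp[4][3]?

3

   ''  G  G  G  T  A  G  G
''  0  1  2  3  4  5  6  7
 A  1  1  2  3  4  4  5  6
 G  2  1  1  2  3  4  4  5
 A  3  2  2  2  3  3  4  5
 A  4  3  3  3  3  3  4  5
 T  5  4  4  4  3  4  4  5
 C  6  5  5  5  4  4  5  5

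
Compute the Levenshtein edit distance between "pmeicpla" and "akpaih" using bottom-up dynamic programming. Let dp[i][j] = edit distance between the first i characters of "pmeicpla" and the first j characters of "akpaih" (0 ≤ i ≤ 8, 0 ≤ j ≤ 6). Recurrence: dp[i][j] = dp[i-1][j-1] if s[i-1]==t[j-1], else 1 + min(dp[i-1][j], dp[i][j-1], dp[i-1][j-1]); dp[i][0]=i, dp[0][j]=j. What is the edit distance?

   ''  a  k  p  a  i  h
''  0  1  2  3  4  5  6
 p  1  1  2  2  3  4  5
 m  2  2  2  3  3  4  5
 e  3  3  3  3  4  4  5
 i  4  4  4  4  4  4  5
 c  5  5  5  5  5  5  5
 p  6  6  6  5  6  6  6
 l  7  7  7  6  6  7  7
 a  8  7  8  7  6  7  8

8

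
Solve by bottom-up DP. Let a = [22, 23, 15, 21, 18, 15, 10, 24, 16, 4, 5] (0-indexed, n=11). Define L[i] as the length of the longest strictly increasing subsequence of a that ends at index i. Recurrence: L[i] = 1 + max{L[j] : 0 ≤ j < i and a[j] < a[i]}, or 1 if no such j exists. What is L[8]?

2

   i    0    1    2    3    4    5    6    7    8    9   10
a[i]   22   23   15   21   18   15   10   24   16    4    5
L[i]    1    2    1    2    2    1    1    3    2    1    2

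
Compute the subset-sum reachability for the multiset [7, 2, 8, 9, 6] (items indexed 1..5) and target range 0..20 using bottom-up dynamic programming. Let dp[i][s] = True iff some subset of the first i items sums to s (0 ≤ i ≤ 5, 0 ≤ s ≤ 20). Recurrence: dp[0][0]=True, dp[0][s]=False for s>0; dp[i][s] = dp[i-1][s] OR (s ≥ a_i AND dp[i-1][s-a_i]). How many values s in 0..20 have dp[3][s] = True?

i\s   0   1   2   3   4   5   6   7   8   9  10  11  12  13  14  15  16  17  18  19  20
  0   T   F   F   F   F   F   F   F   F   F   F   F   F   F   F   F   F   F   F   F   F
  1   T   F   F   F   F   F   F   T   F   F   F   F   F   F   F   F   F   F   F   F   F
  2   T   F   T   F   F   F   F   T   F   T   F   F   F   F   F   F   F   F   F   F   F
  3   T   F   T   F   F   F   F   T   T   T   T   F   F   F   F   T   F   T   F   F   F
  4   T   F   T   F   F   F   F   T   T   T   T   T   F   F   F   T   T   T   T   T   F
  5   T   F   T   F   F   F   T   T   T   T   T   T   F   T   T   T   T   T   T   T   F

8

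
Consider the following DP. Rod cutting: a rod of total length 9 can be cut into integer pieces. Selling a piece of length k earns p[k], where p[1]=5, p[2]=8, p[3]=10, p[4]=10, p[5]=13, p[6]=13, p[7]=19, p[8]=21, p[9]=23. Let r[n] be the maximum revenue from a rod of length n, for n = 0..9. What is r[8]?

   n    0    1    2    3    4    5    6    7    8    9
r[n]    0    5   10   15   20   25   30   35   40   45

40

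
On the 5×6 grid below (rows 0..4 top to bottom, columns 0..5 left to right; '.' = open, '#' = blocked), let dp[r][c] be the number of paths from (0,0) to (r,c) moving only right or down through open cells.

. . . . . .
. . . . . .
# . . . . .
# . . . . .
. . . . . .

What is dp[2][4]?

r\c   0   1   2   3   4   5
  0   1   1   1   1   1   1
  1   1   2   3   4   5   6
  2   0   2   5   9  14  20
  3   0   2   7  16  30  50
  4   0   2   9  25  55 105

14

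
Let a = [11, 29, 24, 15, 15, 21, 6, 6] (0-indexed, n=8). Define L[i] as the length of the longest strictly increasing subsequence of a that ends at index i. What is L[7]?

   i    0    1    2    3    4    5    6    7
a[i]   11   29   24   15   15   21    6    6
L[i]    1    2    2    2    2    3    1    1

1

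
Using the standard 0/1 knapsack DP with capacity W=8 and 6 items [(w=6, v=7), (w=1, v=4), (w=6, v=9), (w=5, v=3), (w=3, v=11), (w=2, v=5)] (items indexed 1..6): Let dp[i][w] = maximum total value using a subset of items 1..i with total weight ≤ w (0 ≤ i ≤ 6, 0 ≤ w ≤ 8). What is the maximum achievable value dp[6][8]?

20

i\w   0   1   2   3   4   5   6   7   8
  0   0   0   0   0   0   0   0   0   0
  1   0   0   0   0   0   0   7   7   7
  2   0   4   4   4   4   4   7  11  11
  3   0   4   4   4   4   4   9  13  13
  4   0   4   4   4   4   4   9  13  13
  5   0   4   4  11  15  15  15  15  15
  6   0   4   5  11  15  16  20  20  20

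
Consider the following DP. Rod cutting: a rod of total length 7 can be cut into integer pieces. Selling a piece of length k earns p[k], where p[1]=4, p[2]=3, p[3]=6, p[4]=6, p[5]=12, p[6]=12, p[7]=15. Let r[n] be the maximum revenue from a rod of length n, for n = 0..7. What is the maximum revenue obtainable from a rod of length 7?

28

   n    0    1    2    3    4    5    6    7
r[n]    0    4    8   12   16   20   24   28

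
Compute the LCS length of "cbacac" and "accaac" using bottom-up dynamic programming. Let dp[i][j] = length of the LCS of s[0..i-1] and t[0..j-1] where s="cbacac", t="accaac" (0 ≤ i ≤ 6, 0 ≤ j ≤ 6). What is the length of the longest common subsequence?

4

   ''  a  c  c  a  a  c
''  0  0  0  0  0  0  0
 c  0  0  1  1  1  1  1
 b  0  0  1  1  1  1  1
 a  0  1  1  1  2  2  2
 c  0  1  2  2  2  2  3
 a  0  1  2  2  3  3  3
 c  0  1  2  3  3  3  4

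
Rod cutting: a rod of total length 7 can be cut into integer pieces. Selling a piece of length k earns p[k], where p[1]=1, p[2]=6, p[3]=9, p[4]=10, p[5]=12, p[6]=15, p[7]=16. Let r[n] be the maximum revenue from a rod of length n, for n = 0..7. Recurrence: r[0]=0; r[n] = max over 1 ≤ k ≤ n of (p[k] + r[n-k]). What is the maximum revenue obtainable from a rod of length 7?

   n    0    1    2    3    4    5    6    7
r[n]    0    1    6    9   12   15   18   21

21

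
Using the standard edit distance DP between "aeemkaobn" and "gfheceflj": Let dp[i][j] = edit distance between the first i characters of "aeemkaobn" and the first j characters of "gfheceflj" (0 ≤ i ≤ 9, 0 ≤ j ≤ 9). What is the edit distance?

   ''  g  f  h  e  c  e  f  l  j
''  0  1  2  3  4  5  6  7  8  9
 a  1  1  2  3  4  5  6  7  8  9
 e  2  2  2  3  3  4  5  6  7  8
 e  3  3  3  3  3  4  4  5  6  7
 m  4  4  4  4  4  4  5  5  6  7
 k  5  5  5  5  5  5  5  6  6  7
 a  6  6  6  6  6  6  6  6  7  7
 o  7  7  7  7  7  7  7  7  7  8
 b  8  8  8  8  8  8  8  8  8  8
 n  9  9  9  9  9  9  9  9  9  9

9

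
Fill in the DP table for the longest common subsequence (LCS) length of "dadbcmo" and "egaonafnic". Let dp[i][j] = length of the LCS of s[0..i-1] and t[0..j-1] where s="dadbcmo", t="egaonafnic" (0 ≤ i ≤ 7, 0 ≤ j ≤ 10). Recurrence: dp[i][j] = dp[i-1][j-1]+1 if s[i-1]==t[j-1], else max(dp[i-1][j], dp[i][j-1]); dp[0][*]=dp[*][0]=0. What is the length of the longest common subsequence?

   ''  e  g  a  o  n  a  f  n  i  c
''  0  0  0  0  0  0  0  0  0  0  0
 d  0  0  0  0  0  0  0  0  0  0  0
 a  0  0  0  1  1  1  1  1  1  1  1
 d  0  0  0  1  1  1  1  1  1  1  1
 b  0  0  0  1  1  1  1  1  1  1  1
 c  0  0  0  1  1  1  1  1  1  1  2
 m  0  0  0  1  1  1  1  1  1  1  2
 o  0  0  0  1  2  2  2  2  2  2  2

2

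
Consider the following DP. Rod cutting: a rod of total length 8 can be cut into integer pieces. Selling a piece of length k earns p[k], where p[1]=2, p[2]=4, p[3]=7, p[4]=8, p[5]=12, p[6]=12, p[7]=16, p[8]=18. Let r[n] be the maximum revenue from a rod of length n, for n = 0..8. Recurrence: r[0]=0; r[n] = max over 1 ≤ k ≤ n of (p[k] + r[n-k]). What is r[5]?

   n    0    1    2    3    4    5    6    7    8
r[n]    0    2    4    7    9   12   14   16   19

12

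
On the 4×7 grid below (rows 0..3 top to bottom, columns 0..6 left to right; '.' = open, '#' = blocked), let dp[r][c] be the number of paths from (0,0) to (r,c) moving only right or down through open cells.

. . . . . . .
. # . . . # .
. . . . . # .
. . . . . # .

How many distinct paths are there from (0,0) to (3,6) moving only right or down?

r\c   0   1   2   3   4   5   6
  0   1   1   1   1   1   1   1
  1   1   0   1   2   3   0   1
  2   1   1   2   4   7   0   1
  3   1   2   4   8  15   0   1

1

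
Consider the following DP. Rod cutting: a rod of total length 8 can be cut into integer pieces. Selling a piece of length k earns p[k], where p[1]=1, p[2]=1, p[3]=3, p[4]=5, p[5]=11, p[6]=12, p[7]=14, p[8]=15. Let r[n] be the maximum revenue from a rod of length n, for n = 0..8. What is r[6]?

12

   n    0    1    2    3    4    5    6    7    8
r[n]    0    1    2    3    5   11   12   14   15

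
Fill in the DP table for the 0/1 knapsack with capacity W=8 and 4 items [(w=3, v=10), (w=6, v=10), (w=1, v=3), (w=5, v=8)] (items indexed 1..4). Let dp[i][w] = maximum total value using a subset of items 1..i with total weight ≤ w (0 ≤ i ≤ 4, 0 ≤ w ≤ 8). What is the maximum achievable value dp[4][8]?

18

i\w   0   1   2   3   4   5   6   7   8
  0   0   0   0   0   0   0   0   0   0
  1   0   0   0  10  10  10  10  10  10
  2   0   0   0  10  10  10  10  10  10
  3   0   3   3  10  13  13  13  13  13
  4   0   3   3  10  13  13  13  13  18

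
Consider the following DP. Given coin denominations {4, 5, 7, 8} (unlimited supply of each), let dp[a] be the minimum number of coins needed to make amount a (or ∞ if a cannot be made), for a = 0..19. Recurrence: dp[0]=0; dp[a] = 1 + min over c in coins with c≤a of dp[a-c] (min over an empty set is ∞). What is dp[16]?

 a  0  1  2  3  4  5  6  7  8  9 10 11 12 13 14 15 16 17 18 19
dp  0  -  -  -  1  1  -  1  1  2  2  2  2  2  2  2  2  3  3  3
(- denotes ∞ / unreachable)

2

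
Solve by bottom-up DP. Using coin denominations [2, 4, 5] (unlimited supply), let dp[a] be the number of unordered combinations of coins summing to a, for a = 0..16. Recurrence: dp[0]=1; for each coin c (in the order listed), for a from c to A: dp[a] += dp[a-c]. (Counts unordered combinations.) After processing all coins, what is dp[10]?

4

after  coin     0     1     2     3     4     5     6     7     8     9    10    11    12    13    14    15    16
          2     1     0     1     0     1     0     1     0     1     0     1     0     1     0     1     0     1
          4     1     0     1     0     2     0     2     0     3     0     3     0     4     0     4     0     5
          5     1     0     1     0     2     1     2     1     3     2     4     2     5     3     6     4     7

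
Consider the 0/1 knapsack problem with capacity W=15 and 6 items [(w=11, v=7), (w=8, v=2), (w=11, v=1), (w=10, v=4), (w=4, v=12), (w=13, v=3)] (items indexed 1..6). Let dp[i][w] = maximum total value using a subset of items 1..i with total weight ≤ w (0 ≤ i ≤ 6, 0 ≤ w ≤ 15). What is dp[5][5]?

i\w   0   1   2   3   4   5   6   7   8   9  10  11  12  13  14  15
  0   0   0   0   0   0   0   0   0   0   0   0   0   0   0   0   0
  1   0   0   0   0   0   0   0   0   0   0   0   7   7   7   7   7
  2   0   0   0   0   0   0   0   0   2   2   2   7   7   7   7   7
  3   0   0   0   0   0   0   0   0   2   2   2   7   7   7   7   7
  4   0   0   0   0   0   0   0   0   2   2   4   7   7   7   7   7
  5   0   0   0   0  12  12  12  12  12  12  12  12  14  14  16  19
  6   0   0   0   0  12  12  12  12  12  12  12  12  14  14  16  19

12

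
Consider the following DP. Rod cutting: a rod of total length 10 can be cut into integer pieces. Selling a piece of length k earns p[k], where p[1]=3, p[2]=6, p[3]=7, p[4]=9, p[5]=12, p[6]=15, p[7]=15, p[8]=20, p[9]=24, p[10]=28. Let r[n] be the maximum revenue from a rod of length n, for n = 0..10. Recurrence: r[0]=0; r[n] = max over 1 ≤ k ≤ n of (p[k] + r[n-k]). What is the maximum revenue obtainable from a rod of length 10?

   n    0    1    2    3    4    5    6    7    8    9   10
r[n]    0    3    6    9   12   15   18   21   24   27   30

30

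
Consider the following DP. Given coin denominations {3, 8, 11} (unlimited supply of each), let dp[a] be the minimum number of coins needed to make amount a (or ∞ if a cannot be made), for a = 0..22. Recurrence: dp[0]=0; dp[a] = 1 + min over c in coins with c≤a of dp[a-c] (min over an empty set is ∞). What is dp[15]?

5

 a  0  1  2  3  4  5  6  7  8  9 10 11 12 13 14 15 16 17 18 19 20 21 22
dp  0  -  -  1  -  -  2  -  1  3  -  1  4  -  2  5  2  3  6  2  4  7  2
(- denotes ∞ / unreachable)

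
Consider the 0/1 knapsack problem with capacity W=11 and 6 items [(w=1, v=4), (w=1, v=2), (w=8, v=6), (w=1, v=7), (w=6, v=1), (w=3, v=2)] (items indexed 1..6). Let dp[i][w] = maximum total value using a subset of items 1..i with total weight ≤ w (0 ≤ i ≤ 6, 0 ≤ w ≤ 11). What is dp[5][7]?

13

i\w   0   1   2   3   4   5   6   7   8   9  10  11
  0   0   0   0   0   0   0   0   0   0   0   0   0
  1   0   4   4   4   4   4   4   4   4   4   4   4
  2   0   4   6   6   6   6   6   6   6   6   6   6
  3   0   4   6   6   6   6   6   6   6  10  12  12
  4   0   7  11  13  13  13  13  13  13  13  17  19
  5   0   7  11  13  13  13  13  13  13  14  17  19
  6   0   7  11  13  13  13  15  15  15  15  17  19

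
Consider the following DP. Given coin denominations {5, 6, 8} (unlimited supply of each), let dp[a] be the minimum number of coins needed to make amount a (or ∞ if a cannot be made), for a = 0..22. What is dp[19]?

 a  0  1  2  3  4  5  6  7  8  9 10 11 12 13 14 15 16 17 18 19 20 21 22
dp  0  -  -  -  -  1  1  -  1  -  2  2  2  2  2  3  2  3  3  3  3  3  3
(- denotes ∞ / unreachable)

3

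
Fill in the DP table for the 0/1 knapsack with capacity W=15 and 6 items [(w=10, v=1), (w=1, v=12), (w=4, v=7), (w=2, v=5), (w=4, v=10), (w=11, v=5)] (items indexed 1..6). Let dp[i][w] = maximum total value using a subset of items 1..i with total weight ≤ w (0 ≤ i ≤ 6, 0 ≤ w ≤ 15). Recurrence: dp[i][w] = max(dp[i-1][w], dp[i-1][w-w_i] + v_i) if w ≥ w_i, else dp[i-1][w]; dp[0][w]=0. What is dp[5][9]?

i\w   0   1   2   3   4   5   6   7   8   9  10  11  12  13  14  15
  0   0   0   0   0   0   0   0   0   0   0   0   0   0   0   0   0
  1   0   0   0   0   0   0   0   0   0   0   1   1   1   1   1   1
  2   0  12  12  12  12  12  12  12  12  12  12  13  13  13  13  13
  3   0  12  12  12  12  19  19  19  19  19  19  19  19  19  19  20
  4   0  12  12  17  17  19  19  24  24  24  24  24  24  24  24  24
  5   0  12  12  17  17  22  22  27  27  29  29  34  34  34  34  34
  6   0  12  12  17  17  22  22  27  27  29  29  34  34  34  34  34

29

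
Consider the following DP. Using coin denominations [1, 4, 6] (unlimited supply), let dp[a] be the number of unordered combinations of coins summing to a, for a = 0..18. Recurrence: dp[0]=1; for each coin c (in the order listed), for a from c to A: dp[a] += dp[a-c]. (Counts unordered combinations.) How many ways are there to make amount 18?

12

after  coin     0     1     2     3     4     5     6     7     8     9    10    11    12    13    14    15    16    17    18
          1     1     1     1     1     1     1     1     1     1     1     1     1     1     1     1     1     1     1     1
          4     1     1     1     1     2     2     2     2     3     3     3     3     4     4     4     4     5     5     5
          6     1     1     1     1     2     2     3     3     4     4     5     5     7     7     8     8    10    10    12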